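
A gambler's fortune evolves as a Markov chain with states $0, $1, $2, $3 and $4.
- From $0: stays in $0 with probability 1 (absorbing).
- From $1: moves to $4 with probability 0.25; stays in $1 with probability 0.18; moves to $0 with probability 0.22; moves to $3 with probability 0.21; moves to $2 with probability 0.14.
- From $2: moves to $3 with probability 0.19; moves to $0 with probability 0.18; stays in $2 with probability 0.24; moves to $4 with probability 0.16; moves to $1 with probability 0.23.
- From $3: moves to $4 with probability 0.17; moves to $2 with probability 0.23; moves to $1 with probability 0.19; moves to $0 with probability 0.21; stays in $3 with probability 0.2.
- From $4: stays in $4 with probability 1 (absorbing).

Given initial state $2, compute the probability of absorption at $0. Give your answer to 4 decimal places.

0.5178

Let h(s) be the probability of absorption at $0 starting from transient state s. Then h($0) = 1 and h($4) = 0. By first-step analysis:
h($1) = 0.22·1 + 0.18·h($1) + 0.14·h($2) + 0.21·h($3) + 0.25·0
h($2) = 0.18·1 + 0.23·h($1) + 0.24·h($2) + 0.19·h($3) + 0.16·0
h($3) = 0.21·1 + 0.19·h($1) + 0.23·h($2) + 0.2·h($3) + 0.17·0
Solving: h($1) = 0.4920, h($2) = 0.5178, h($3) = 0.5282.
Starting from $2, the probability is 0.5178.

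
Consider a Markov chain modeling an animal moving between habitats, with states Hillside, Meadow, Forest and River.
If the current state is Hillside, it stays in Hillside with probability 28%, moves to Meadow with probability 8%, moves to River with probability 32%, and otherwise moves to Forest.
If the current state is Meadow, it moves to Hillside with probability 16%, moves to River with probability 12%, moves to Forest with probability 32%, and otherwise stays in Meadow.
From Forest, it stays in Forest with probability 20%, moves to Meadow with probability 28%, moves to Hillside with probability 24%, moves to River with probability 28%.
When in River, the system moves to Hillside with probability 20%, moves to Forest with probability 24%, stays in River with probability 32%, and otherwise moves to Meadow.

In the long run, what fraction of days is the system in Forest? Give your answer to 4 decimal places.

0.2673

Let the stationary distribution be π with π = πP and π_1 + π_2 + π_3 + π_4 = 1.
π_1 = 0.28·π_1 + 0.16·π_2 + 0.24·π_3 + 0.2·π_4
π_2 = 0.08·π_1 + 0.4·π_2 + 0.28·π_3 + 0.24·π_4
π_3 = 0.32·π_1 + 0.32·π_2 + 0.2·π_3 + 0.24·π_4
Solving with the normalization constraint gives π = (0.2178, 0.2569, 0.2673, 0.2579).
So the stationary probability of Forest is 0.2673.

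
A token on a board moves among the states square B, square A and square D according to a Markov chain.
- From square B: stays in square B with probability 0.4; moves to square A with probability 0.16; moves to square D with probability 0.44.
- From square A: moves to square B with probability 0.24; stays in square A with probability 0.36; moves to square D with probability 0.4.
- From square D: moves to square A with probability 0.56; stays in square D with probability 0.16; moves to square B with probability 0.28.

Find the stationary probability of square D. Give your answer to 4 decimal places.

Let the stationary distribution be π with π = πP and π_1 + π_2 + π_3 = 1.
π_1 = 0.4·π_1 + 0.24·π_2 + 0.28·π_3
π_2 = 0.16·π_1 + 0.36·π_2 + 0.56·π_3
Solving with the normalization constraint gives π = (0.3015, 0.3662, 0.3323).
So the stationary probability of square D is 0.3323.

0.3323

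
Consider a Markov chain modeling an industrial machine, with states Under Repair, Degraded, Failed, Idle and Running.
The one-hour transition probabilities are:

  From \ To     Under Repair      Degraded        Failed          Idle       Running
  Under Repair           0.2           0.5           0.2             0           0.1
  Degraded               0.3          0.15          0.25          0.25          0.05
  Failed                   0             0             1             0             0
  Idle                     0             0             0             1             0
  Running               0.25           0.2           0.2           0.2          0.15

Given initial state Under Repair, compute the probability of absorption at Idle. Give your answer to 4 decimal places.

Let h(s) be the probability of absorption at Idle starting from transient state s. Then h(Idle) = 1 and h(Failed) = 0. By first-step analysis:
h(Under Repair) = 0.2·h(Under Repair) + 0.5·h(Degraded) + 0.2·0 + 0.1·h(Running)
h(Degraded) = 0.3·h(Under Repair) + 0.15·h(Degraded) + 0.25·0 + 0.25·1 + 0.05·h(Running)
h(Running) = 0.25·h(Under Repair) + 0.2·h(Degraded) + 0.2·0 + 0.2·1 + 0.15·h(Running)
Solving: h(Under Repair) = 0.3258, h(Degraded) = 0.4346, h(Running) = 0.4334.
Starting from Under Repair, the probability is 0.3258.

0.3258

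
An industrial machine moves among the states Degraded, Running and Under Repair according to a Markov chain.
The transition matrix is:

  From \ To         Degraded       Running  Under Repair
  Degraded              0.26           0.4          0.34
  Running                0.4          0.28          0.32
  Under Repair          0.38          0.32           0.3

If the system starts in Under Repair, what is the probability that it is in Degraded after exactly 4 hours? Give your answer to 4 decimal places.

0.3452

Propagate the distribution vector 4 hours from Under Repair.
After 0 hours: (0.0000, 0.0000, 1.0000)
After 1 hour: (0.3800, 0.3200, 0.3000)
After 2 hours: (0.3408, 0.3376, 0.3216)
After 3 hours: (0.3459, 0.3338, 0.3204)
After 4 hours: (0.3452, 0.3343, 0.3205)
P(in Degraded after 4 hours) = 0.3452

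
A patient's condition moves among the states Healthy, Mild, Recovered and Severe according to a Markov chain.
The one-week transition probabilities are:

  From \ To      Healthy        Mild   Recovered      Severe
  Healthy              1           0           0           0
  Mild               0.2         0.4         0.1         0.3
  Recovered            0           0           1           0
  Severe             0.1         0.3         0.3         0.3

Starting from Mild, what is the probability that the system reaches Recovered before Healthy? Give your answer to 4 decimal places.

Let h(s) be the probability of absorption at Recovered starting from transient state s. Then h(Recovered) = 1 and h(Healthy) = 0. By first-step analysis:
h(Mild) = 0.2·0 + 0.4·h(Mild) + 0.1·1 + 0.3·h(Severe)
h(Severe) = 0.1·0 + 0.3·h(Mild) + 0.3·1 + 0.3·h(Severe)
Solving: h(Mild) = 0.4848, h(Severe) = 0.6364.
Starting from Mild, the probability is 0.4848.

0.4848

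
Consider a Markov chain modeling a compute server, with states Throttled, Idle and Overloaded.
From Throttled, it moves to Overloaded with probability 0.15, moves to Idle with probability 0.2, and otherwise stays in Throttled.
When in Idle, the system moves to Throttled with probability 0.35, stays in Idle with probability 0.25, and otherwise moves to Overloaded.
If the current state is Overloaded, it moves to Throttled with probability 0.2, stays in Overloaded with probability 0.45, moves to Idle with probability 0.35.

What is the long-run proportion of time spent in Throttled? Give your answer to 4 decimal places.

0.4343

Let the stationary distribution be π with π = πP and π_1 + π_2 + π_3 = 1.
π_1 = 0.65·π_1 + 0.35·π_2 + 0.2·π_3
π_2 = 0.2·π_1 + 0.25·π_2 + 0.35·π_3
Solving with the normalization constraint gives π = (0.4343, 0.2590, 0.3068).
So the stationary probability of Throttled is 0.4343.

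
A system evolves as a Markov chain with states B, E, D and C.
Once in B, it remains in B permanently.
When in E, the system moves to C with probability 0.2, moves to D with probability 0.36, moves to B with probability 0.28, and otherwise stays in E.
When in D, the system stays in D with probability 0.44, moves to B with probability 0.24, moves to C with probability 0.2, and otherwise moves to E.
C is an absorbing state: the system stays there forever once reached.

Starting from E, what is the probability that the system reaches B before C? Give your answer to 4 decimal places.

Let h(s) be the probability of absorption at B starting from transient state s. Then h(B) = 1 and h(C) = 0. By first-step analysis:
h(E) = 0.28·1 + 0.16·h(E) + 0.36·h(D) + 0.2·0
h(D) = 0.24·1 + 0.12·h(E) + 0.44·h(D) + 0.2·0
Solving: h(E) = 0.5693, h(D) = 0.5506.
Starting from E, the probability is 0.5693.

0.5693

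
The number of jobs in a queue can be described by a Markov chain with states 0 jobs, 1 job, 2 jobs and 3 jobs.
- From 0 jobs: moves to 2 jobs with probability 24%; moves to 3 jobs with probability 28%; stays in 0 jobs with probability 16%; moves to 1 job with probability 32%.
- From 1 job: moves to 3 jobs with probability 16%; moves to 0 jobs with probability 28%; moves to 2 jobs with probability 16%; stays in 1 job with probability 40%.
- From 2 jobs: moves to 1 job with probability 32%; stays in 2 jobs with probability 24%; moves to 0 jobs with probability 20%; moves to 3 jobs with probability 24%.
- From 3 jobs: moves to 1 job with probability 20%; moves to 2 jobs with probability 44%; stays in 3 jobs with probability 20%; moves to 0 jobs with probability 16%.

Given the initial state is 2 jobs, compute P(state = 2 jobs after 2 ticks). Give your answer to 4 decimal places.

0.2624

Propagate the distribution vector 2 ticks from 2 jobs.
After 0 ticks: (0.0000, 0.0000, 1.0000, 0.0000)
After 1 tick: (0.2000, 0.3200, 0.2400, 0.2400)
After 2 ticks: (0.2080, 0.3168, 0.2624, 0.2128)
P(in 2 jobs after 2 ticks) = 0.2624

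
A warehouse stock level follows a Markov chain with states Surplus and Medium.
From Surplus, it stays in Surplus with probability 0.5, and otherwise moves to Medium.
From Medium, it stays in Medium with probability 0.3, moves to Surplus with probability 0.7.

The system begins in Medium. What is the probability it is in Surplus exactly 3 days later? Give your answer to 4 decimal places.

0.5880

Propagate the distribution vector 3 days from Medium.
After 0 days: (0.0000, 1.0000)
After 1 day: (0.7000, 0.3000)
After 2 days: (0.5600, 0.4400)
After 3 days: (0.5880, 0.4120)
P(in Surplus after 3 days) = 0.5880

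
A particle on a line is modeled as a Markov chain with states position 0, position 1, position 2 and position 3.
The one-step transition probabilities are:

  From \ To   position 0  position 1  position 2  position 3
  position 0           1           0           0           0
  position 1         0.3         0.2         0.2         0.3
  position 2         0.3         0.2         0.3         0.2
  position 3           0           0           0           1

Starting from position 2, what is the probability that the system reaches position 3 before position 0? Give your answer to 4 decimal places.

Let h(s) be the probability of absorption at position 3 starting from transient state s. Then h(position 3) = 1 and h(position 0) = 0. By first-step analysis:
h(position 1) = 0.3·0 + 0.2·h(position 1) + 0.2·h(position 2) + 0.3·1
h(position 2) = 0.3·0 + 0.2·h(position 1) + 0.3·h(position 2) + 0.2·1
Solving: h(position 1) = 0.4808, h(position 2) = 0.4231.
Starting from position 2, the probability is 0.4231.

0.4231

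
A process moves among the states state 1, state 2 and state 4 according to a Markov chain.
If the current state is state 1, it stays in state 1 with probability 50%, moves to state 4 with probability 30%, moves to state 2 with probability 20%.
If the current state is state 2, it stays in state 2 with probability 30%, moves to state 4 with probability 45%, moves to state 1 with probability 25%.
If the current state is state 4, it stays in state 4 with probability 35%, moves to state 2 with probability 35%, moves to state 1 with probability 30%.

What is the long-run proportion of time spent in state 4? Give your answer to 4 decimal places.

Let the stationary distribution be π with π = πP and π_1 + π_2 + π_3 = 1.
π_1 = 0.5·π_1 + 0.25·π_2 + 0.3·π_3
π_2 = 0.2·π_1 + 0.3·π_2 + 0.35·π_3
Solving with the normalization constraint gives π = (0.3574, 0.2823, 0.3604).
So the stationary probability of state 4 is 0.3604.

0.3604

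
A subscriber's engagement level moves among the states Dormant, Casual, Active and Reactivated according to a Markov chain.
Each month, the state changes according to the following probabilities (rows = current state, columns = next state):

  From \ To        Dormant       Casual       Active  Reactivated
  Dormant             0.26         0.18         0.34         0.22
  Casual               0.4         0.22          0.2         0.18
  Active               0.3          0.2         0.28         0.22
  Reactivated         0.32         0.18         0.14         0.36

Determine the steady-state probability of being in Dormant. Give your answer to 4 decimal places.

0.3117

Let the stationary distribution be π with π = πP and π_1 + π_2 + π_3 + π_4 = 1.
π_1 = 0.26·π_1 + 0.4·π_2 + 0.3·π_3 + 0.32·π_4
π_2 = 0.18·π_1 + 0.22·π_2 + 0.2·π_3 + 0.18·π_4
π_3 = 0.34·π_1 + 0.2·π_2 + 0.28·π_3 + 0.14·π_4
Solving with the normalization constraint gives π = (0.3117, 0.1927, 0.2487, 0.2469).
So the stationary probability of Dormant is 0.3117.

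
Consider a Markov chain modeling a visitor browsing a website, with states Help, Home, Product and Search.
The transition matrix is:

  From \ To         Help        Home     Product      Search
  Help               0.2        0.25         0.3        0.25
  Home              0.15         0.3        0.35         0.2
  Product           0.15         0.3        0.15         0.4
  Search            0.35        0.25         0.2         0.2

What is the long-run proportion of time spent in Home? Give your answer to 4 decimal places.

Let the stationary distribution be π with π = πP and π_1 + π_2 + π_3 + π_4 = 1.
π_1 = 0.2·π_1 + 0.15·π_2 + 0.15·π_3 + 0.35·π_4
π_2 = 0.25·π_1 + 0.3·π_2 + 0.3·π_3 + 0.25·π_4
π_3 = 0.3·π_1 + 0.35·π_2 + 0.15·π_3 + 0.2·π_4
Solving with the normalization constraint gives π = (0.2128, 0.2763, 0.2502, 0.2607).
So the stationary probability of Home is 0.2763.

0.2763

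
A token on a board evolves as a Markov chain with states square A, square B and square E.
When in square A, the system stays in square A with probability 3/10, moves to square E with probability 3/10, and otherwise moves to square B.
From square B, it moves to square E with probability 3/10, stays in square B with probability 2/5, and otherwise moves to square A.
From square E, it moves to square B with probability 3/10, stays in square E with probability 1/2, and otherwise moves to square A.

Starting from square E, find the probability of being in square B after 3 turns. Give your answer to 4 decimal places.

Propagate the distribution vector 3 turns from square E.
After 0 turns: (0.0000, 0.0000, 1.0000)
After 1 turn: (0.2000, 0.3000, 0.5000)
After 2 turns: (0.2500, 0.3500, 0.4000)
After 3 turns: (0.2600, 0.3600, 0.3800)
P(in square B after 3 turns) = 0.3600

0.3600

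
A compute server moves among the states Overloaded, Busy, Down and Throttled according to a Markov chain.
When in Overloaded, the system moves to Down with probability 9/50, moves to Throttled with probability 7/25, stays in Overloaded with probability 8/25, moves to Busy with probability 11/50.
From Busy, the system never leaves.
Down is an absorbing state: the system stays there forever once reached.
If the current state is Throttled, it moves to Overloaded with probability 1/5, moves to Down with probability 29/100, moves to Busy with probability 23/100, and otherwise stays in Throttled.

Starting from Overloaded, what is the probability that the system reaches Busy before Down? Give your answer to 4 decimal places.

0.5138

Let h(s) be the probability of absorption at Busy starting from transient state s. Then h(Busy) = 1 and h(Down) = 0. By first-step analysis:
h(Overloaded) = 0.32·h(Overloaded) + 0.22·1 + 0.18·0 + 0.28·h(Throttled)
h(Throttled) = 0.2·h(Overloaded) + 0.23·1 + 0.29·0 + 0.28·h(Throttled)
Solving: h(Overloaded) = 0.5138, h(Throttled) = 0.4622.
Starting from Overloaded, the probability is 0.5138.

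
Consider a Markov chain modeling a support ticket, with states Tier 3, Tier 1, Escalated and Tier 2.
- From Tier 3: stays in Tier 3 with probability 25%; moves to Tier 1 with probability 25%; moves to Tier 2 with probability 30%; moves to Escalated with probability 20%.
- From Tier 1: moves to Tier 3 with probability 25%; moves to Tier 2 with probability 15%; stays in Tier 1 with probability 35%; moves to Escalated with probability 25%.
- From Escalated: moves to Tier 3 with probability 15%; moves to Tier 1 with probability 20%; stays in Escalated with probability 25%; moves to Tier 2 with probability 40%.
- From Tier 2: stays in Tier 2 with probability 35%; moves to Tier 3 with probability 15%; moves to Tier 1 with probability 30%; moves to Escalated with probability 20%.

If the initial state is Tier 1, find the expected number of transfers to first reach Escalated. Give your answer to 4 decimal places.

4.4024

Let t(s) be the expected number of transfers to first reach Escalated from state s, with t(Escalated) = 0. Conditioning on the first transfer:
t(Tier 3) = 1 + 0.25·t(Tier 3) + 0.25·t(Tier 1) + 0.3·t(Tier 2)
t(Tier 1) = 1 + 0.25·t(Tier 3) + 0.35·t(Tier 1) + 0.15·t(Tier 2)
t(Tier 2) = 1 + 0.15·t(Tier 3) + 0.3·t(Tier 1) + 0.35·t(Tier 2)
Solving: t(Tier 3) = 4.6590, t(Tier 1) = 4.4024, t(Tier 2) = 4.6455.
Expected transfers from Tier 1 to Escalated: 4.4024.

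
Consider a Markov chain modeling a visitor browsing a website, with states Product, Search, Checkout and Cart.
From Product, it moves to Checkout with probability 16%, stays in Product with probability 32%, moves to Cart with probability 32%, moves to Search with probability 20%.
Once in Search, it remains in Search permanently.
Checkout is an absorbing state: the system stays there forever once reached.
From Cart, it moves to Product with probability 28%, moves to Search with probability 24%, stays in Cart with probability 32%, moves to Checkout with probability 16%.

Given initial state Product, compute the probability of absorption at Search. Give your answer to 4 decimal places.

0.5708

Let h(s) be the probability of absorption at Search starting from transient state s. Then h(Search) = 1 and h(Checkout) = 0. By first-step analysis:
h(Product) = 0.32·h(Product) + 0.2·1 + 0.16·0 + 0.32·h(Cart)
h(Cart) = 0.28·h(Product) + 0.24·1 + 0.16·0 + 0.32·h(Cart)
Solving: h(Product) = 0.5708, h(Cart) = 0.5880.
Starting from Product, the probability is 0.5708.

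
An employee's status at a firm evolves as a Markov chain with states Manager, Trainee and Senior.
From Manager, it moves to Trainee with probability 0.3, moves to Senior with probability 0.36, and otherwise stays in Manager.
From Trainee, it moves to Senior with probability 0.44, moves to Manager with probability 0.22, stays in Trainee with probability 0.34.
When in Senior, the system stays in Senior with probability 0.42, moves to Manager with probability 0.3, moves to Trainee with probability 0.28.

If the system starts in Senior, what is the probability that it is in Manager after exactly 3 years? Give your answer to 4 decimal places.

0.2874

Propagate the distribution vector 3 years from Senior.
After 0 years: (0.0000, 0.0000, 1.0000)
After 1 year: (0.3000, 0.2800, 0.4200)
After 2 years: (0.2896, 0.3028, 0.4076)
After 3 years: (0.2874, 0.3040, 0.4087)
P(in Manager after 3 years) = 0.2874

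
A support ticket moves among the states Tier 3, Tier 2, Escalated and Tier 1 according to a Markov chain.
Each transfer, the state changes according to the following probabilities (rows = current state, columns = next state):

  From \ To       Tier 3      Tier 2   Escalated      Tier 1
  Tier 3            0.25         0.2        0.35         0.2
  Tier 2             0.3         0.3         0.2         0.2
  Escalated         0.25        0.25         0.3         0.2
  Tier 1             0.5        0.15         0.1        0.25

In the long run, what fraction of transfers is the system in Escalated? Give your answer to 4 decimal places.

0.2511

Let the stationary distribution be π with π = πP and π_1 + π_2 + π_3 + π_4 = 1.
π_1 = 0.25·π_1 + 0.3·π_2 + 0.25·π_3 + 0.5·π_4
π_2 = 0.2·π_1 + 0.3·π_2 + 0.25·π_3 + 0.15·π_4
π_3 = 0.35·π_1 + 0.2·π_2 + 0.3·π_3 + 0.1·π_4
Solving with the normalization constraint gives π = (0.3139, 0.2245, 0.2511, 0.2105).
So the stationary probability of Escalated is 0.2511.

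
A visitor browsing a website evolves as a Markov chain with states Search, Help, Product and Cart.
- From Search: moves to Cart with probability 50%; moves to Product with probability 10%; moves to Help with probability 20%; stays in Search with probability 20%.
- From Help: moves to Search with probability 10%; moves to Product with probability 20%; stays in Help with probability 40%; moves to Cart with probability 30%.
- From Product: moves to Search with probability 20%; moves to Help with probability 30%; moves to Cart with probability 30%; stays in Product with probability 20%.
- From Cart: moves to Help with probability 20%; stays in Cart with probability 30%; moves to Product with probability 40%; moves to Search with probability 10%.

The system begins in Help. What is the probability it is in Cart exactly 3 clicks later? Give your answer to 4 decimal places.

0.3260

Propagate the distribution vector 3 clicks from Help.
After 0 clicks: (0.0000, 1.0000, 0.0000, 0.0000)
After 1 click: (0.1000, 0.4000, 0.2000, 0.3000)
After 2 clicks: (0.1300, 0.3000, 0.2500, 0.3200)
After 3 clicks: (0.1380, 0.2850, 0.2510, 0.3260)
P(in Cart after 3 clicks) = 0.3260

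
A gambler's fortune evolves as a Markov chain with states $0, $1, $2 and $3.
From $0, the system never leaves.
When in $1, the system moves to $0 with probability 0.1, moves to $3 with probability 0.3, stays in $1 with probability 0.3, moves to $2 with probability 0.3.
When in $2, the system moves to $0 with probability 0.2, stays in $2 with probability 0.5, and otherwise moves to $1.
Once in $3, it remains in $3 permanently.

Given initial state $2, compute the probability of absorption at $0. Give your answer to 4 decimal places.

0.6538

Let h(s) be the probability of absorption at $0 starting from transient state s. Then h($0) = 1 and h($3) = 0. By first-step analysis:
h($1) = 0.1·1 + 0.3·h($1) + 0.3·h($2) + 0.3·0
h($2) = 0.2·1 + 0.3·h($1) + 0.5·h($2)
Solving: h($1) = 0.4231, h($2) = 0.6538.
Starting from $2, the probability is 0.6538.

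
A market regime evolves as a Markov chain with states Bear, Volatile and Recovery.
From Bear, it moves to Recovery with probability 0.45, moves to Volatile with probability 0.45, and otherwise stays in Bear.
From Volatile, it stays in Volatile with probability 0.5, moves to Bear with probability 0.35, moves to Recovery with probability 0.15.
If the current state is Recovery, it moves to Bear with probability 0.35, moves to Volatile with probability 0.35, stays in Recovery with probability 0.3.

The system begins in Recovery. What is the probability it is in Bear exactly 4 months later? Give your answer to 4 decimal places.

Propagate the distribution vector 4 months from Recovery.
After 0 months: (0.0000, 0.0000, 1.0000)
After 1 month: (0.3500, 0.3500, 0.3000)
After 2 months: (0.2625, 0.4375, 0.3000)
After 3 months: (0.2844, 0.4419, 0.2738)
After 4 months: (0.2789, 0.4447, 0.2764)
P(in Bear after 4 months) = 0.2789

0.2789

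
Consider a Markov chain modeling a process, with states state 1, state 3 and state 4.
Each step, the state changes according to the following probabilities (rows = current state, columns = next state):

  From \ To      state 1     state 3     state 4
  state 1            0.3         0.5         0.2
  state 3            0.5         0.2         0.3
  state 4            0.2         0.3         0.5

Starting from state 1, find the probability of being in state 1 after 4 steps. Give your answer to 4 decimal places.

0.3366

Propagate the distribution vector 4 steps from state 1.
After 0 steps: (1.0000, 0.0000, 0.0000)
After 1 step: (0.3000, 0.5000, 0.2000)
After 2 steps: (0.3800, 0.3100, 0.3100)
After 3 steps: (0.3310, 0.3450, 0.3240)
After 4 steps: (0.3366, 0.3317, 0.3317)
P(in state 1 after 4 steps) = 0.3366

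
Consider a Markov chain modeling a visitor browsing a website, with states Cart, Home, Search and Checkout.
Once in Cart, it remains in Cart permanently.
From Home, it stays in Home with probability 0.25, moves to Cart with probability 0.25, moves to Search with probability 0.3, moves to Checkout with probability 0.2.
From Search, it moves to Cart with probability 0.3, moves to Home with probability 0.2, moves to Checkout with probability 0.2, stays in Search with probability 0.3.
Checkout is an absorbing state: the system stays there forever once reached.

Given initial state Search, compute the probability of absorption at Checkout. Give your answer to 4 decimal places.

0.4086

Let h(s) be the probability of absorption at Checkout starting from transient state s. Then h(Checkout) = 1 and h(Cart) = 0. By first-step analysis:
h(Home) = 0.25·0 + 0.25·h(Home) + 0.3·h(Search) + 0.2·1
h(Search) = 0.3·0 + 0.2·h(Home) + 0.3·h(Search) + 0.2·1
Solving: h(Home) = 0.4301, h(Search) = 0.4086.
Starting from Search, the probability is 0.4086.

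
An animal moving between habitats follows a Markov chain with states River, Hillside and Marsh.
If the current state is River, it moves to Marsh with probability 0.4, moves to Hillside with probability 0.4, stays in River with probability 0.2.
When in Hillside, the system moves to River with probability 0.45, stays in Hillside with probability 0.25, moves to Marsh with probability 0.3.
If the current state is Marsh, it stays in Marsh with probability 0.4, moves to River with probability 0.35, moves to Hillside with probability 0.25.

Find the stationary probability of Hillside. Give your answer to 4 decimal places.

0.2996

Let the stationary distribution be π with π = πP and π_1 + π_2 + π_3 = 1.
π_1 = 0.2·π_1 + 0.45·π_2 + 0.35·π_3
π_2 = 0.4·π_1 + 0.25·π_2 + 0.25·π_3
Solving with the normalization constraint gives π = (0.3304, 0.2996, 0.3700).
So the stationary probability of Hillside is 0.2996.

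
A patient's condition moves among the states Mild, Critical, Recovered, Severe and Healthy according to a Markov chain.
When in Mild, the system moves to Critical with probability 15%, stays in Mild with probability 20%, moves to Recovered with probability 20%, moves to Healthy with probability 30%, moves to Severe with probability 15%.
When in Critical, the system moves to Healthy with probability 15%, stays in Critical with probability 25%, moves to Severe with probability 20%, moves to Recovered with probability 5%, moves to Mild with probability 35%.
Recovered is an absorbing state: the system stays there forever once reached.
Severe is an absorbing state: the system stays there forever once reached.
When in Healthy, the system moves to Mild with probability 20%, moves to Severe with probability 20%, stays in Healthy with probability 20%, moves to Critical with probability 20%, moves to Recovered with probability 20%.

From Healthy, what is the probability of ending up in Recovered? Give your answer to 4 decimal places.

0.4745

Let h(s) be the probability of absorption at Recovered starting from transient state s. Then h(Recovered) = 1 and h(Severe) = 0. By first-step analysis:
h(Mild) = 0.2·h(Mild) + 0.15·h(Critical) + 0.2·1 + 0.15·0 + 0.3·h(Healthy)
h(Critical) = 0.35·h(Mild) + 0.25·h(Critical) + 0.05·1 + 0.2·0 + 0.15·h(Healthy)
h(Healthy) = 0.2·h(Mild) + 0.2·h(Critical) + 0.2·1 + 0.2·0 + 0.2·h(Healthy)
Solving: h(Mild) = 0.5022, h(Critical) = 0.3959, h(Healthy) = 0.4745.
Starting from Healthy, the probability is 0.4745.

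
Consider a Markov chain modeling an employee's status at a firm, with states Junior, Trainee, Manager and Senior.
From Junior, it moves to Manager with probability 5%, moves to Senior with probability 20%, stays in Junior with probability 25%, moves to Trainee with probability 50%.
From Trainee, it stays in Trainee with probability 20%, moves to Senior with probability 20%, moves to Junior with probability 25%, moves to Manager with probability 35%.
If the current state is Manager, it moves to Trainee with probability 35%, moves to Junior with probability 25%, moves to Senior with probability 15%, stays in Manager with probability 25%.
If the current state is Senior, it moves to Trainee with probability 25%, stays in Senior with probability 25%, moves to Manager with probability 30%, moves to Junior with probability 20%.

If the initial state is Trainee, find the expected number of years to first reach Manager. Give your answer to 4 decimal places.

3.7365

Let t(s) be the expected number of years to first reach Manager from state s, with t(Manager) = 0. Conditioning on the first year:
t(Junior) = 1 + 0.25·t(Junior) + 0.5·t(Trainee) + 0.2·t(Senior)
t(Trainee) = 1 + 0.25·t(Junior) + 0.2·t(Trainee) + 0.2·t(Senior)
t(Senior) = 1 + 0.2·t(Junior) + 0.25·t(Trainee) + 0.25·t(Senior)
Solving: t(Junior) = 4.8574, t(Trainee) = 3.7365, t(Senior) = 3.8741.
Expected years from Trainee to Manager: 3.7365.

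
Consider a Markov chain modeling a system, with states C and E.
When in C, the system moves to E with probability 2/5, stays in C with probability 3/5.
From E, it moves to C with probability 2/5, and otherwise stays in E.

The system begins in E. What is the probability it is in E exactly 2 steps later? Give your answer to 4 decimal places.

0.5200

Sum over the intermediate state after 1 step:
P = P(E→C)·P(C→E) + P(E→E)·P(E→E)
  = 0.4×0.4 + 0.6×0.6
  = 0.1600 + 0.3600 = 0.5200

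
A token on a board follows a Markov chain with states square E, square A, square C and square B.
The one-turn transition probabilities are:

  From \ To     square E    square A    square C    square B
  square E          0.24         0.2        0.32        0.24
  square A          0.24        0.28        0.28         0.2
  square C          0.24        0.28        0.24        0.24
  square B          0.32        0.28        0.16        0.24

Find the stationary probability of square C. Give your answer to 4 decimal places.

0.2527

Let the stationary distribution be π with π = πP and π_1 + π_2 + π_3 + π_4 = 1.
π_1 = 0.24·π_1 + 0.24·π_2 + 0.24·π_3 + 0.32·π_4
π_2 = 0.2·π_1 + 0.28·π_2 + 0.28·π_3 + 0.28·π_4
π_3 = 0.32·π_1 + 0.28·π_2 + 0.24·π_3 + 0.16·π_4
Solving with the normalization constraint gives π = (0.2584, 0.2593, 0.2527, 0.2296).
So the stationary probability of square C is 0.2527.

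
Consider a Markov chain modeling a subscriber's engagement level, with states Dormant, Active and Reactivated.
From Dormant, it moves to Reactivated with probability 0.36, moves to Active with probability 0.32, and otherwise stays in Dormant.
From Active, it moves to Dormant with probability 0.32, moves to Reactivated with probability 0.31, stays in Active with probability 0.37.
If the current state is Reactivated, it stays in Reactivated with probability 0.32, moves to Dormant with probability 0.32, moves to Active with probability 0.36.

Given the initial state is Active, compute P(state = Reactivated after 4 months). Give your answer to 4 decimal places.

Propagate the distribution vector 4 months from Active.
After 0 months: (0.0000, 1.0000, 0.0000)
After 1 month: (0.3200, 0.3700, 0.3100)
After 2 months: (0.3200, 0.3509, 0.3291)
After 3 months: (0.3200, 0.3507, 0.3293)
After 4 months: (0.3200, 0.3507, 0.3293)
P(in Reactivated after 4 months) = 0.3293

0.3293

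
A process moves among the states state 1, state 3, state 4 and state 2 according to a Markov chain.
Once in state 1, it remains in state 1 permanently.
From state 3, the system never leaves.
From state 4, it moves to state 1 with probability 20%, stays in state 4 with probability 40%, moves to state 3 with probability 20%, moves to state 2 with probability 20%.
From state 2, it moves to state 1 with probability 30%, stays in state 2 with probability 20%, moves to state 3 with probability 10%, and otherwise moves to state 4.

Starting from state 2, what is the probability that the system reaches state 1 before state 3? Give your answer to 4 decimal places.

Let h(s) be the probability of absorption at state 1 starting from transient state s. Then h(state 1) = 1 and h(state 3) = 0. By first-step analysis:
h(state 4) = 0.2·1 + 0.2·0 + 0.4·h(state 4) + 0.2·h(state 2)
h(state 2) = 0.3·1 + 0.1·0 + 0.4·h(state 4) + 0.2·h(state 2)
Solving: h(state 4) = 0.5500, h(state 2) = 0.6500.
Starting from state 2, the probability is 0.6500.

0.6500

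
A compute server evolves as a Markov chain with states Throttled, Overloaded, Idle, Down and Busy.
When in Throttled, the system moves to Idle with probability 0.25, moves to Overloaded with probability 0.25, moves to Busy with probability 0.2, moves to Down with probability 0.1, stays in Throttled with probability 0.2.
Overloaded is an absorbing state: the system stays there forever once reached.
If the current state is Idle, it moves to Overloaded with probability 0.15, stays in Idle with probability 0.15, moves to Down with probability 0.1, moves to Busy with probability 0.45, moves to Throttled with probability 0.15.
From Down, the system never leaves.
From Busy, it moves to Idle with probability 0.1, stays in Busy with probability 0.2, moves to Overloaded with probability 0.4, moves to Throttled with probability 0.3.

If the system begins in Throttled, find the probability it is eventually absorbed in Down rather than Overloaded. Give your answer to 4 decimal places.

0.2191

Let h(s) be the probability of absorption at Down starting from transient state s. Then h(Down) = 1 and h(Overloaded) = 0. By first-step analysis:
h(Throttled) = 0.2·h(Throttled) + 0.25·0 + 0.25·h(Idle) + 0.1·1 + 0.2·h(Busy)
h(Idle) = 0.15·h(Throttled) + 0.15·0 + 0.15·h(Idle) + 0.1·1 + 0.45·h(Busy)
h(Busy) = 0.3·h(Throttled) + 0.4·0 + 0.1·h(Idle) + 0.2·h(Busy)
Solving: h(Throttled) = 0.2191, h(Idle) = 0.2140, h(Busy) = 0.1089.
Starting from Throttled, the probability is 0.2191.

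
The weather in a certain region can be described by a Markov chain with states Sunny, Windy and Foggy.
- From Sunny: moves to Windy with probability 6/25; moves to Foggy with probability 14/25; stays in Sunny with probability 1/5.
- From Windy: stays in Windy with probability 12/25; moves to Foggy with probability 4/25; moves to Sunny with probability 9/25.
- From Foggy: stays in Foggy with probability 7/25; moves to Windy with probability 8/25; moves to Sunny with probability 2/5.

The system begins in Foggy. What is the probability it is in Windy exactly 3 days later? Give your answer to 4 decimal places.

Propagate the distribution vector 3 days from Foggy.
After 0 days: (0.0000, 0.0000, 1.0000)
After 1 day: (0.4000, 0.3200, 0.2800)
After 2 days: (0.3072, 0.3392, 0.3536)
After 3 days: (0.3250, 0.3497, 0.3253)
P(in Windy after 3 days) = 0.3497

0.3497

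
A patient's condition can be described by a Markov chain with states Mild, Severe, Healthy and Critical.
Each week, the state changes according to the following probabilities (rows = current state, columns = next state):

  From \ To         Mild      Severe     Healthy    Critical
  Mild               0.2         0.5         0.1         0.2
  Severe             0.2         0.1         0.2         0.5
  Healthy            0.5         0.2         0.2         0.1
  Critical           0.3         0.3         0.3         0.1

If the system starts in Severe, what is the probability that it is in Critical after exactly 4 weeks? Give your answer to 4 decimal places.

Propagate the distribution vector 4 weeks from Severe.
After 0 weeks: (0.0000, 1.0000, 0.0000, 0.0000)
After 1 week: (0.2000, 0.1000, 0.2000, 0.5000)
After 2 weeks: (0.3100, 0.3000, 0.2300, 0.1600)
After 3 weeks: (0.2850, 0.2790, 0.1850, 0.2510)
After 4 weeks: (0.2806, 0.2827, 0.1966, 0.2401)
P(in Critical after 4 weeks) = 0.2401

0.2401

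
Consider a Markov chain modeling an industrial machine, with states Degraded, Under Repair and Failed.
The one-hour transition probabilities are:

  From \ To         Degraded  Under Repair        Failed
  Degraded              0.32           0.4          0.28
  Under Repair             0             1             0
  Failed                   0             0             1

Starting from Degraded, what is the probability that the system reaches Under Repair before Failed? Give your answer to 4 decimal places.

0.5882

Let h(s) be the probability of absorption at Under Repair starting from transient state s. Then h(Under Repair) = 1 and h(Failed) = 0. By first-step analysis:
h(Degraded) = 0.32·h(Degraded) + 0.4·1 + 0.28·0
Solving: h(Degraded) = 0.5882.
Starting from Degraded, the probability is 0.5882.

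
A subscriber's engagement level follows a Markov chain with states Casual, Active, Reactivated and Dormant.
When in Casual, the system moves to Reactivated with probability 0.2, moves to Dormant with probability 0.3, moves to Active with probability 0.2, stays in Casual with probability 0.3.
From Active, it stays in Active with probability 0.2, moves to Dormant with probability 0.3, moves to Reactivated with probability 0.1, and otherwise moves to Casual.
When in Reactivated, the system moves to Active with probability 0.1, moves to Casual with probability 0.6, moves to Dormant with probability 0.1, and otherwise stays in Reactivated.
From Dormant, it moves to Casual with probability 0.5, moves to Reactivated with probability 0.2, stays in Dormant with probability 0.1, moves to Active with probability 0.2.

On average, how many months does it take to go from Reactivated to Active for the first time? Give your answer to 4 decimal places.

6.1111

Let t(s) be the expected number of months to first reach Active from state s, with t(Active) = 0. Conditioning on the first month:
t(Casual) = 1 + 0.3·t(Casual) + 0.2·t(Reactivated) + 0.3·t(Dormant)
t(Reactivated) = 1 + 0.6·t(Casual) + 0.2·t(Reactivated) + 0.1·t(Dormant)
t(Dormant) = 1 + 0.5·t(Casual) + 0.2·t(Reactivated) + 0.1·t(Dormant)
Solving: t(Casual) = 5.5556, t(Reactivated) = 6.1111, t(Dormant) = 5.5556.
Expected months from Reactivated to Active: 6.1111.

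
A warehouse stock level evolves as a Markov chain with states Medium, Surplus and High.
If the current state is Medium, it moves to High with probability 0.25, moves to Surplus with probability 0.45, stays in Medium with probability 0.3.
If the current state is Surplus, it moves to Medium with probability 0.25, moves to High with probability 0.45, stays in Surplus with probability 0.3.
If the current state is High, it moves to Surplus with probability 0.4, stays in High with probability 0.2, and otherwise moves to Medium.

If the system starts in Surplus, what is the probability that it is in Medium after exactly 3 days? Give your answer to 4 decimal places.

0.3096

Propagate the distribution vector 3 days from Surplus.
After 0 days: (0.0000, 1.0000, 0.0000)
After 1 day: (0.2500, 0.3000, 0.4500)
After 2 days: (0.3300, 0.3825, 0.2875)
After 3 days: (0.3096, 0.3783, 0.3121)
P(in Medium after 3 days) = 0.3096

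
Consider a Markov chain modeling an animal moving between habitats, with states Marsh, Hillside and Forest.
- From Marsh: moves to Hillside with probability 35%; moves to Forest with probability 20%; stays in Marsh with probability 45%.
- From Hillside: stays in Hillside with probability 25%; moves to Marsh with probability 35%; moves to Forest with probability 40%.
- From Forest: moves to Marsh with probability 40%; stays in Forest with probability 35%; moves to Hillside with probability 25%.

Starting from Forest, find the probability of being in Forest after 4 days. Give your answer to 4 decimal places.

Propagate the distribution vector 4 days from Forest.
After 0 days: (0.0000, 0.0000, 1.0000)
After 1 day: (0.4000, 0.2500, 0.3500)
After 2 days: (0.4075, 0.2900, 0.3025)
After 3 days: (0.4059, 0.2908, 0.3034)
After 4 days: (0.4058, 0.2906, 0.3037)
P(in Forest after 4 days) = 0.3037

0.3037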